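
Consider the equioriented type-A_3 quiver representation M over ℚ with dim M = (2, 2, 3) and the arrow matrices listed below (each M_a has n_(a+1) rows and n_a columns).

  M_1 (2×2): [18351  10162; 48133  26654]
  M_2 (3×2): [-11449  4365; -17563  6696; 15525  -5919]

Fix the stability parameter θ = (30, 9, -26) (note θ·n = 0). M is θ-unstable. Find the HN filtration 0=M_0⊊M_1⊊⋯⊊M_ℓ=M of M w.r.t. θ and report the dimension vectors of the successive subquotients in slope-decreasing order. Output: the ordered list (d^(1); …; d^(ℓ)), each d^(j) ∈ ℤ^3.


Barcode: M ≅ I[1,3]^2, I[3,3]. HN layers by μ_θ (2 steps, strictly decreasing):
  μ^(1)=13/3; μ^(2)=-26

((2, 2, 2); (0, 0, 1))


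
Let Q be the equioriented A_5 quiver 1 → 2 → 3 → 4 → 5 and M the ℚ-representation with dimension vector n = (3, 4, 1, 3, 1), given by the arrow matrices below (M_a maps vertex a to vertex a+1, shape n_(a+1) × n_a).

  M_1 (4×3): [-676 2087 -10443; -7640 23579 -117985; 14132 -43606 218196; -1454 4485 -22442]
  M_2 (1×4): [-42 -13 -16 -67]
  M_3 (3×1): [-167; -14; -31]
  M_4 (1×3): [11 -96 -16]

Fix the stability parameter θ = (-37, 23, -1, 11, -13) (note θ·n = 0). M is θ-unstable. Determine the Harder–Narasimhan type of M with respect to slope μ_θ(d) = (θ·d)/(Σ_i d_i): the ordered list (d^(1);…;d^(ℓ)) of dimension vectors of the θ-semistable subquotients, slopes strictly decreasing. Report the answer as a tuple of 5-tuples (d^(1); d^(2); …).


Interval decomposition of M: I[1,1], I[1,2], I[1,5], I[2,2]^2, I[4,4]^2.
HN type (ℓ=4): μ^(1)=23; μ^(2)=11; μ^(3)=5; μ^(4)=-37

((0, 3, 0, 0, 0); (0, 0, 0, 2, 0); (0, 1, 1, 1, 1); (3, 0, 0, 0, 0))


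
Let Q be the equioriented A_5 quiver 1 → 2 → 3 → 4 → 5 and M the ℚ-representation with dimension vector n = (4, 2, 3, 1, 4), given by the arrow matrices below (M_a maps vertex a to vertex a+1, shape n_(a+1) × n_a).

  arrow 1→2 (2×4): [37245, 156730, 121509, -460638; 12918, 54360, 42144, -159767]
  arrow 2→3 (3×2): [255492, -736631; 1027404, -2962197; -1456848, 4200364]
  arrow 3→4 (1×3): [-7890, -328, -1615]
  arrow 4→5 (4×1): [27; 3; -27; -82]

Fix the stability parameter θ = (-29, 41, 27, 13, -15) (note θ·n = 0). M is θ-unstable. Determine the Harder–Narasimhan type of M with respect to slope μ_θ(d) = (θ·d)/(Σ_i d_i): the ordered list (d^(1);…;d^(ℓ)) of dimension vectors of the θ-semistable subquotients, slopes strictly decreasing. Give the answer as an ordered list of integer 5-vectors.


Interval decomposition of M: I[1,1]^2, I[1,2], I[1,5], I[3,3]^2, I[5,5]^3.
HN type (ℓ=5): μ^(1)=41; μ^(2)=27; μ^(3)=33/2; μ^(4)=-15; μ^(5)=-29

((0, 1, 0, 0, 0); (0, 0, 2, 0, 0); (0, 1, 1, 1, 1); (0, 0, 0, 0, 3); (4, 0, 0, 0, 0))


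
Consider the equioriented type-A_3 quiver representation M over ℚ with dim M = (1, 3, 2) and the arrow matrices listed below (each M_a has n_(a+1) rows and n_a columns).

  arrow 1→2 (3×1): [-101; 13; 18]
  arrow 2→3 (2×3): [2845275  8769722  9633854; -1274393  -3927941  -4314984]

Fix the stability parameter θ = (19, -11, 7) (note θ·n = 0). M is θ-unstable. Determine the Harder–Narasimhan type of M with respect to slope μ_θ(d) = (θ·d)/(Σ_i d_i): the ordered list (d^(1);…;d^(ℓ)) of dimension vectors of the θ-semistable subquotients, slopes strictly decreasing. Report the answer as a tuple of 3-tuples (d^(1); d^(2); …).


Interval decomposition of M: I[1,3], I[2,2], I[2,3].
HN type (ℓ=3): μ^(1)=7; μ^(2)=4; μ^(3)=-11

((0, 0, 2); (1, 1, 0); (0, 2, 0))


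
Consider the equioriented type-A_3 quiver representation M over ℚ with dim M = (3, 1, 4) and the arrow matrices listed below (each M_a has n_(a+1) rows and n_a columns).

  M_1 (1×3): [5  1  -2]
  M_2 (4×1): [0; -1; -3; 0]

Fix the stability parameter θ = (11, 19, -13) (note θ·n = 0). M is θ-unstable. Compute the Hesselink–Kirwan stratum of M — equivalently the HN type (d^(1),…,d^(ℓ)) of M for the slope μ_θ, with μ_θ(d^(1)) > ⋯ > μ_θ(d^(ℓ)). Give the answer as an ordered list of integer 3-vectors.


Interval decomposition of M: I[1,1]^2, I[1,3], I[3,3]^3.
HN type (ℓ=3): μ^(1)=11; μ^(2)=17/3; μ^(3)=-13

((2, 0, 0); (1, 1, 1); (0, 0, 3))


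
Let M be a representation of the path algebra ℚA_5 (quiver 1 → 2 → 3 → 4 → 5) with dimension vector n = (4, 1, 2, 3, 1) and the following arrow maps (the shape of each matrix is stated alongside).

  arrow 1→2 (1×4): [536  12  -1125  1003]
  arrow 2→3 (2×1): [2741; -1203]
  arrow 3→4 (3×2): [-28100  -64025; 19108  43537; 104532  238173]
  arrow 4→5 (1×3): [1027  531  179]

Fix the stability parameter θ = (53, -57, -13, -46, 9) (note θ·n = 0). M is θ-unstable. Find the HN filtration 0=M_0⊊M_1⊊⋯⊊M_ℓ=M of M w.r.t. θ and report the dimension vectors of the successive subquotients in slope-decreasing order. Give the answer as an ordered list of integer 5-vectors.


Barcode: M ≅ I[1,1]^3, I[1,5], I[3,3], I[4,4]^2. HN layers by μ_θ (5 steps, strictly decreasing):
  μ^(1)=53; μ^(2)=9; μ^(3)=-13; μ^(4)=-63/4; μ^(5)=-46

((3, 0, 0, 0, 0); (0, 0, 0, 0, 1); (0, 0, 1, 0, 0); (1, 1, 1, 1, 0); (0, 0, 0, 2, 0))


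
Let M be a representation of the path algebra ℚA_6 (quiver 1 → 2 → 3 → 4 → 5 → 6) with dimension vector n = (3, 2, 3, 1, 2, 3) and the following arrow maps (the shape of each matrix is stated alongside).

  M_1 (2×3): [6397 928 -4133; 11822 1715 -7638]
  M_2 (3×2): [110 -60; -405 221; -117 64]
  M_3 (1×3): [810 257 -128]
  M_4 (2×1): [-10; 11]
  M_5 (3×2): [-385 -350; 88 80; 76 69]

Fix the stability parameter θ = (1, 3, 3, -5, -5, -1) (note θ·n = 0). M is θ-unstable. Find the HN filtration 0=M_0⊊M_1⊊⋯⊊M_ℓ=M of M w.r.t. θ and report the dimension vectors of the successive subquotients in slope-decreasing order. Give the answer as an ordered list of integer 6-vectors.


Via rank(M_{q-1}∘⋯∘M_p): M ≅ I[1,1], I[1,3], I[1,6], I[3,3], I[5,6], I[6,6].
μ_θ-semistable layers: μ^(1)=3; μ^(2)=1; μ^(3)=-2/3; μ^(4)=-1; μ^(5)=-5

((0, 1, 2, 0, 0, 0); (2, 0, 0, 0, 0, 0); (1, 1, 1, 1, 1, 1); (0, 0, 0, 0, 0, 2); (0, 0, 0, 0, 1, 0))


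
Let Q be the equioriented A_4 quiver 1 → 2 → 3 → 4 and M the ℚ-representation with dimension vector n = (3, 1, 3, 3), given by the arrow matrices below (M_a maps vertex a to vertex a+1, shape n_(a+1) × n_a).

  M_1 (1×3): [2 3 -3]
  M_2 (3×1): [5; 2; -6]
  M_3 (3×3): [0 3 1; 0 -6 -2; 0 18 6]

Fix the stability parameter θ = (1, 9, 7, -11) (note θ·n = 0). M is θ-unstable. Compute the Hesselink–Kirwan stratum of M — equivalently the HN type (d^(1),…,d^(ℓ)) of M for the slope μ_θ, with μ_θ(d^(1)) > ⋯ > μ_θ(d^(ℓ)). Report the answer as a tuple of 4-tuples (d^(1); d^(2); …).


Barcode: M ≅ I[1,1]^2, I[1,3], I[3,3], I[3,4], I[4,4]^2. HN layers by μ_θ (5 steps, strictly decreasing):
  μ^(1)=8; μ^(2)=7; μ^(3)=1; μ^(4)=-2; μ^(5)=-11

((0, 1, 1, 0); (0, 0, 1, 0); (3, 0, 0, 0); (0, 0, 1, 1); (0, 0, 0, 2))


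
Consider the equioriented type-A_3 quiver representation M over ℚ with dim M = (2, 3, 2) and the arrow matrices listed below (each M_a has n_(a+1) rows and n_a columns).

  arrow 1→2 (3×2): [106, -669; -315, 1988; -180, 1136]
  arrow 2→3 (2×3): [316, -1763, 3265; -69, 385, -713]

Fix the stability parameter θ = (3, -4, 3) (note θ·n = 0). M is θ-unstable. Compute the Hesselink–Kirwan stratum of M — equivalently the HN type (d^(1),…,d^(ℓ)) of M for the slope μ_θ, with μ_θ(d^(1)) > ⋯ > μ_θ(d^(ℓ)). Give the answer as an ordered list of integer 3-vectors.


Barcode: M ≅ I[1,3]^2, I[2,2]. HN layers by μ_θ (3 steps, strictly decreasing):
  μ^(1)=3; μ^(2)=-1/2; μ^(3)=-4

((0, 0, 2); (2, 2, 0); (0, 1, 0))


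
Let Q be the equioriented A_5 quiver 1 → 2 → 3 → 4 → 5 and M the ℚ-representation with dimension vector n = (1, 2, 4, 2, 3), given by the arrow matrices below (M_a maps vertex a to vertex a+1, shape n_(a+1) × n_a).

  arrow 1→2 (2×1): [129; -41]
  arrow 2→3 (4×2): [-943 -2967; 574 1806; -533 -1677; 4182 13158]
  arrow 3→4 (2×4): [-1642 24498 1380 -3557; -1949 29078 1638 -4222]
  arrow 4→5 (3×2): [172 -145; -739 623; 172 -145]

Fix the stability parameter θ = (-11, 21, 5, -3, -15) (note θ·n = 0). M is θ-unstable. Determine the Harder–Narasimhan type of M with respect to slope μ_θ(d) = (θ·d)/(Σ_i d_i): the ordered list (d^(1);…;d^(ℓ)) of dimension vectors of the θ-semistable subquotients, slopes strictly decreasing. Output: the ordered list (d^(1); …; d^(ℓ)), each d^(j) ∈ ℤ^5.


Via rank(M_{q-1}∘⋯∘M_p): M ≅ I[1,2], I[2,5], I[3,3]^2, I[3,5], I[5,5].
μ_θ-semistable layers: μ^(1)=21; μ^(2)=5; μ^(3)=2; μ^(4)=-13/3; μ^(5)=-11; μ^(6)=-15

((0, 1, 0, 0, 0); (0, 0, 2, 0, 0); (0, 1, 1, 1, 1); (0, 0, 1, 1, 1); (1, 0, 0, 0, 0); (0, 0, 0, 0, 1))


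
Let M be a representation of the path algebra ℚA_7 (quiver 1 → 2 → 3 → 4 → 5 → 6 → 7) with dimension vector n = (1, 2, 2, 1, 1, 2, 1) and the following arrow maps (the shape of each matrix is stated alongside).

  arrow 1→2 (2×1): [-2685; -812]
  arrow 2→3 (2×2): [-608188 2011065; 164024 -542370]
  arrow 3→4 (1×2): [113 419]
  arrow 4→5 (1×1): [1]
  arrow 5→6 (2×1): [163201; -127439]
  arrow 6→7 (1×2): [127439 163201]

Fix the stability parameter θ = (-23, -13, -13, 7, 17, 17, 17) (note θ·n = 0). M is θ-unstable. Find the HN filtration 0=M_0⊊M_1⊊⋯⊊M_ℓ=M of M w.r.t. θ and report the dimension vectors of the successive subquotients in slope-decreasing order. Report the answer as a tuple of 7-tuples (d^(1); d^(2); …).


Barcode: M ≅ I[1,2], I[2,6], I[3,3], I[6,7]. HN layers by μ_θ (4 steps, strictly decreasing):
  μ^(1)=17; μ^(2)=7; μ^(3)=-13; μ^(4)=-23

((0, 0, 0, 0, 1, 2, 1); (0, 0, 0, 1, 0, 0, 0); (0, 2, 2, 0, 0, 0, 0); (1, 0, 0, 0, 0, 0, 0))


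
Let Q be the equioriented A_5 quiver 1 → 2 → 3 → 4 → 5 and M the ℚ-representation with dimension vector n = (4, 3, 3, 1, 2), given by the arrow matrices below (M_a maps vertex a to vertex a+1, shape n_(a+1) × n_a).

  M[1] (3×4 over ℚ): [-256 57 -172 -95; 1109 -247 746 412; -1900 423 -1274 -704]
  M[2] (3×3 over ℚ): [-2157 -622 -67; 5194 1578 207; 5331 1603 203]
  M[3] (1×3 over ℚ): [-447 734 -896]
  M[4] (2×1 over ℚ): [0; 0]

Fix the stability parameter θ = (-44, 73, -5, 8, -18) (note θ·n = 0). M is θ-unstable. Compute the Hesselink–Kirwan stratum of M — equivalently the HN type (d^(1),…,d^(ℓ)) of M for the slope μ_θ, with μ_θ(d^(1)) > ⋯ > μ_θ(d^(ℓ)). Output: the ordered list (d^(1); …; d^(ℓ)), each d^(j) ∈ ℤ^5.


Via rank(M_{q-1}∘⋯∘M_p): M ≅ I[1,1], I[1,3]^2, I[1,4], I[5,5]^2.
μ_θ-semistable layers: μ^(1)=34; μ^(2)=76/3; μ^(3)=-18; μ^(4)=-44

((0, 2, 2, 0, 0); (0, 1, 1, 1, 0); (0, 0, 0, 0, 2); (4, 0, 0, 0, 0))


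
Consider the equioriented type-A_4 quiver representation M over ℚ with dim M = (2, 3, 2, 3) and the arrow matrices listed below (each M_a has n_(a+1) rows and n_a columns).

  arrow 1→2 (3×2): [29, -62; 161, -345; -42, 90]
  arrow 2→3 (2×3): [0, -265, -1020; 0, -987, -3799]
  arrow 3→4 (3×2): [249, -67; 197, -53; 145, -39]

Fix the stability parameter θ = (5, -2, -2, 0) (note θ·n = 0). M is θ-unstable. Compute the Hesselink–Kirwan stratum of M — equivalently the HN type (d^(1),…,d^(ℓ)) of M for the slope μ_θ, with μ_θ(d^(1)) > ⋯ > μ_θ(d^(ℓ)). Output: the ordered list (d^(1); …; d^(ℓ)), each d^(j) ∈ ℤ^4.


Via rank(M_{q-1}∘⋯∘M_p): M ≅ I[1,2], I[1,4], I[2,4], I[4,4].
μ_θ-semistable layers: μ^(1)=3/2; μ^(2)=1/4; μ^(3)=0; μ^(4)=-2

((1, 1, 0, 0); (1, 1, 1, 1); (0, 0, 0, 2); (0, 1, 1, 0))


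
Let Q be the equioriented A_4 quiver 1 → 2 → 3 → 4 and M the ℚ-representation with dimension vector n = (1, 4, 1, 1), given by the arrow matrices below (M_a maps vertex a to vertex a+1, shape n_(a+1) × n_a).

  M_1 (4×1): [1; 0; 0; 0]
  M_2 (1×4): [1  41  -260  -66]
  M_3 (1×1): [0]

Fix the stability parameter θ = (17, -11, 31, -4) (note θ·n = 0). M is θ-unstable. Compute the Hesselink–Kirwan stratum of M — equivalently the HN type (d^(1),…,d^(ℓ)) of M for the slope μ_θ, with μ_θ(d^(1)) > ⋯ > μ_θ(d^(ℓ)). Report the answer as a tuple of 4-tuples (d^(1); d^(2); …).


Interval decomposition of M: I[1,3], I[2,2]^3, I[4,4].
HN type (ℓ=4): μ^(1)=31; μ^(2)=3; μ^(3)=-4; μ^(4)=-11

((0, 0, 1, 0); (1, 1, 0, 0); (0, 0, 0, 1); (0, 3, 0, 0))


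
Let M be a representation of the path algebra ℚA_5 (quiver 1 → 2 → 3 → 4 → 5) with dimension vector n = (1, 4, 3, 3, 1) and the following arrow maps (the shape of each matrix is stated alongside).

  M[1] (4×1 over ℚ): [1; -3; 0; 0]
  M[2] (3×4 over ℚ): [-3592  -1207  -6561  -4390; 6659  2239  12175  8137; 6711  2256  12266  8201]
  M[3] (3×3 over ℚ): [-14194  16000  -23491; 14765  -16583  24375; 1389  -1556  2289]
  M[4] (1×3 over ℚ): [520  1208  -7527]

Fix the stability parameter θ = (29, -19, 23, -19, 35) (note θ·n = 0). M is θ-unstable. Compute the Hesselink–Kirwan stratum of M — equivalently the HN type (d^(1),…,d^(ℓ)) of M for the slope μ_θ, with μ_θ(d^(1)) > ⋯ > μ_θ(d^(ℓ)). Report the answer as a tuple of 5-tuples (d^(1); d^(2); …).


Via rank(M_{q-1}∘⋯∘M_p): M ≅ I[1,4], I[2,2], I[2,4], I[2,5].
μ_θ-semistable layers: μ^(1)=35; μ^(2)=7/2; μ^(3)=2; μ^(4)=-19

((0, 0, 0, 0, 1); (1, 1, 1, 1, 0); (0, 0, 2, 2, 0); (0, 3, 0, 0, 0))


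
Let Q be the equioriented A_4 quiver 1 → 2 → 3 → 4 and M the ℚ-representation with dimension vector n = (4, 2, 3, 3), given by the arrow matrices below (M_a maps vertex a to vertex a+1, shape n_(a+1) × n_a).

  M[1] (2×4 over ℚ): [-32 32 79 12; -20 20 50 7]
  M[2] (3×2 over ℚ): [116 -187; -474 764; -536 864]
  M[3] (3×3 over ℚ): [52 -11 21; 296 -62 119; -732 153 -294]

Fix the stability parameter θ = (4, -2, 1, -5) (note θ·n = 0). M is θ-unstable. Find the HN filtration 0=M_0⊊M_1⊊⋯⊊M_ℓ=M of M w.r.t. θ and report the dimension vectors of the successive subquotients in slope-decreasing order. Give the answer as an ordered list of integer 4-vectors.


Via rank(M_{q-1}∘⋯∘M_p): M ≅ I[1,1]^2, I[1,3], I[1,4], I[3,4], I[4,4].
μ_θ-semistable layers: μ^(1)=4; μ^(2)=1; μ^(3)=-1/2; μ^(4)=-2; μ^(5)=-5

((2, 0, 0, 0); (1, 1, 1, 0); (1, 1, 1, 1); (0, 0, 1, 1); (0, 0, 0, 1))


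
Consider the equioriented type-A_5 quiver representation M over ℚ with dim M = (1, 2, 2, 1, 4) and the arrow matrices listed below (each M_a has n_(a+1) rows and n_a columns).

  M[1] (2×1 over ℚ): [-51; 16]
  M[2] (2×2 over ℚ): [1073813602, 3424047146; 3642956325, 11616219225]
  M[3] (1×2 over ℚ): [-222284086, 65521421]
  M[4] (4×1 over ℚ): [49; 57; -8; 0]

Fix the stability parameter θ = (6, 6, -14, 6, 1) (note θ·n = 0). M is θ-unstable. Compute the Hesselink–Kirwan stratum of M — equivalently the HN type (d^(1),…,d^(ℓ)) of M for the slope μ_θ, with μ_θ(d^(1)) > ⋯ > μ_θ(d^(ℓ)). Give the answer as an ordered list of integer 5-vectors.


Via rank(M_{q-1}∘⋯∘M_p): M ≅ I[1,5], I[2,2], I[3,3], I[5,5]^3.
μ_θ-semistable layers: μ^(1)=6; μ^(2)=7/2; μ^(3)=1; μ^(4)=-2/3; μ^(5)=-14

((0, 1, 0, 0, 0); (0, 0, 0, 1, 1); (0, 0, 0, 0, 3); (1, 1, 1, 0, 0); (0, 0, 1, 0, 0))


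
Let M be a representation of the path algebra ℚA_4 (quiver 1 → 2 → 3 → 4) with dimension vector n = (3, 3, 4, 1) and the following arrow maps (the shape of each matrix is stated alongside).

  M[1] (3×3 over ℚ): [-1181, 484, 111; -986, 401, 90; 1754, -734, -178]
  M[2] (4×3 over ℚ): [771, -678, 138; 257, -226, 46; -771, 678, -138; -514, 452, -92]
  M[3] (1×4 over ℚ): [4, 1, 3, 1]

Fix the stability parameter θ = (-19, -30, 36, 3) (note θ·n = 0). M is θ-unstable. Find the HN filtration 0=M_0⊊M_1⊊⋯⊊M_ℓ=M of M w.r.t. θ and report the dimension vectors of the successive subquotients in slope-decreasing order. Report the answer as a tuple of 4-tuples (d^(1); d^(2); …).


Interval decomposition of M: I[1,2]^2, I[1,4], I[3,3]^3.
HN type (ℓ=3): μ^(1)=36; μ^(2)=39/2; μ^(3)=-49/2

((0, 0, 3, 0); (0, 0, 1, 1); (3, 3, 0, 0))


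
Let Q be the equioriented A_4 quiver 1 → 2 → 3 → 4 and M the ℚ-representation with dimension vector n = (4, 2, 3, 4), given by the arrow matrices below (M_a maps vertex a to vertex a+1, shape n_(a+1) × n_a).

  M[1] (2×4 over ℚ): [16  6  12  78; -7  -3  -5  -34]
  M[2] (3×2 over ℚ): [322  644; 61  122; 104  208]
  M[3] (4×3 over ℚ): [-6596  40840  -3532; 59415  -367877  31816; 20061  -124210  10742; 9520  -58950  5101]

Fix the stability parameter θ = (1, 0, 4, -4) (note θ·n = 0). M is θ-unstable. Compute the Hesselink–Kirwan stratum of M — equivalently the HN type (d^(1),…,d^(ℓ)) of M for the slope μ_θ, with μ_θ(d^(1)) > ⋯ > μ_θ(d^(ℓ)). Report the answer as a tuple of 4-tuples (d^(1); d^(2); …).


Via rank(M_{q-1}∘⋯∘M_p): M ≅ I[1,1]^2, I[1,2], I[1,4], I[3,4]^2, I[4,4].
μ_θ-semistable layers: μ^(1)=1; μ^(2)=1/2; μ^(3)=1/4; μ^(4)=0; μ^(5)=-4

((2, 0, 0, 0); (1, 1, 0, 0); (1, 1, 1, 1); (0, 0, 2, 2); (0, 0, 0, 1))


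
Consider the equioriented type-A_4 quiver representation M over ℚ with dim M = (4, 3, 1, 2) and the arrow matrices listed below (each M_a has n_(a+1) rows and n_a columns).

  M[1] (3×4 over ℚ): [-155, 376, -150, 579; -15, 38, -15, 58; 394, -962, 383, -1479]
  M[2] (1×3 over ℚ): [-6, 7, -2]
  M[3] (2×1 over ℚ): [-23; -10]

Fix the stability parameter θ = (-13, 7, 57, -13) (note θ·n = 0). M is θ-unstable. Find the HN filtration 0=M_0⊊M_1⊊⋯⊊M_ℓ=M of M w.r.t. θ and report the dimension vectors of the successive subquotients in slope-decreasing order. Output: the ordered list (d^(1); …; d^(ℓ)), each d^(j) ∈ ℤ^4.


Barcode: M ≅ I[1,1], I[1,2]^2, I[1,4], I[4,4]. HN layers by μ_θ (3 steps, strictly decreasing):
  μ^(1)=22; μ^(2)=7; μ^(3)=-13

((0, 0, 1, 1); (0, 3, 0, 0); (4, 0, 0, 1))


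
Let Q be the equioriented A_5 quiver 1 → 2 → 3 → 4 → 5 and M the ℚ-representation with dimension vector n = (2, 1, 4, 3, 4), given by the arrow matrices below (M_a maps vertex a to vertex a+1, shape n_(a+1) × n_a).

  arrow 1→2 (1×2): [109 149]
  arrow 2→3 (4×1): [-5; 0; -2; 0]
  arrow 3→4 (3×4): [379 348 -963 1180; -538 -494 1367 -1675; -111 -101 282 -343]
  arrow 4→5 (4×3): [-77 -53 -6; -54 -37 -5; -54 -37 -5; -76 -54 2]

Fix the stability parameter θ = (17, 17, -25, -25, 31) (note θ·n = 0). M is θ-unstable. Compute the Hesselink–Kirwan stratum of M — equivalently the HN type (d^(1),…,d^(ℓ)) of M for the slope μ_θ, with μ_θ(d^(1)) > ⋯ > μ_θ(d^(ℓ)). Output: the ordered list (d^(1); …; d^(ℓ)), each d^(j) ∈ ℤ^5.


Interval decomposition of M: I[1,1], I[1,5], I[3,3], I[3,4], I[3,5], I[5,5]^2.
HN type (ℓ=4): μ^(1)=31; μ^(2)=17; μ^(3)=-4; μ^(4)=-25

((0, 0, 0, 0, 4); (1, 0, 0, 0, 0); (1, 1, 1, 1, 0); (0, 0, 3, 2, 0))


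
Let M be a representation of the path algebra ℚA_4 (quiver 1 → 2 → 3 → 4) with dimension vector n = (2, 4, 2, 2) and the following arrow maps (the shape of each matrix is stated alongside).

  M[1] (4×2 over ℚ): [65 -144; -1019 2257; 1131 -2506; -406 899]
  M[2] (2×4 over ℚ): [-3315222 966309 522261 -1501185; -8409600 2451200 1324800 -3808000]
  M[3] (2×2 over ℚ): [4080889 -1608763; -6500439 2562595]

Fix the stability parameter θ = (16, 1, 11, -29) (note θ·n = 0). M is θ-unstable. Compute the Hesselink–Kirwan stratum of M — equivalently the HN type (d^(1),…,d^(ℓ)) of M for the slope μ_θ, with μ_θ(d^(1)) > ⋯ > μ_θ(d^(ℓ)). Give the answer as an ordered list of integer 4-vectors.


Via rank(M_{q-1}∘⋯∘M_p): M ≅ I[1,2]^2, I[2,2], I[2,4], I[3,4].
μ_θ-semistable layers: μ^(1)=17/2; μ^(2)=1; μ^(3)=-17/3; μ^(4)=-9

((2, 2, 0, 0); (0, 1, 0, 0); (0, 1, 1, 1); (0, 0, 1, 1))


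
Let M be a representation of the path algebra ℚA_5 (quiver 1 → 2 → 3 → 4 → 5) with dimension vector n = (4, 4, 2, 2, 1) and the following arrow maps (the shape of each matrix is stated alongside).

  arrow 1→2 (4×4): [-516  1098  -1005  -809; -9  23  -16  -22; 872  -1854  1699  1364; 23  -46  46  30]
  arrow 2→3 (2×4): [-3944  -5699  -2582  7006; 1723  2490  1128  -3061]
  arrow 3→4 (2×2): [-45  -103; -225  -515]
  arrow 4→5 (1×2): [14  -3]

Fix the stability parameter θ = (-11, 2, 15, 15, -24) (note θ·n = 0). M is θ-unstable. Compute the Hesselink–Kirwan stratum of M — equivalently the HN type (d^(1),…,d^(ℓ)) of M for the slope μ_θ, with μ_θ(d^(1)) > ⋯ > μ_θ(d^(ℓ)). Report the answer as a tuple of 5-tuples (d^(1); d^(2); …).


Barcode: M ≅ I[1,2]^2, I[1,3], I[1,5], I[4,4]. HN layers by μ_θ (3 steps, strictly decreasing):
  μ^(1)=15; μ^(2)=2; μ^(3)=-11

((0, 0, 1, 1, 0); (0, 4, 1, 1, 1); (4, 0, 0, 0, 0))


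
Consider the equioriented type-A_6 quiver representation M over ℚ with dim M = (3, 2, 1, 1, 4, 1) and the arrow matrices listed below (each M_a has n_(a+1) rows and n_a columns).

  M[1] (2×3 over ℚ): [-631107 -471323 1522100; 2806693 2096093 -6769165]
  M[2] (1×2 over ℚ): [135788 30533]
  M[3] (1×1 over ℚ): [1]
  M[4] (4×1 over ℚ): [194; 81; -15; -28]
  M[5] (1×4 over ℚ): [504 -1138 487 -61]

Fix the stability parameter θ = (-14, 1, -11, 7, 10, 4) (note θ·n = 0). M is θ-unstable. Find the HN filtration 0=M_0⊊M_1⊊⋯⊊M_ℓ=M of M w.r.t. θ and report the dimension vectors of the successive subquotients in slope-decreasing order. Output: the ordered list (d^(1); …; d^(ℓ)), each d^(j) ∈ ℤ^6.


Barcode: M ≅ I[1,1], I[1,2], I[1,6], I[5,5]^3. HN layers by μ_θ (5 steps, strictly decreasing):
  μ^(1)=10; μ^(2)=7; μ^(3)=1; μ^(4)=-5; μ^(5)=-14

((0, 0, 0, 0, 3, 0); (0, 0, 0, 1, 1, 1); (0, 1, 0, 0, 0, 0); (0, 1, 1, 0, 0, 0); (3, 0, 0, 0, 0, 0))


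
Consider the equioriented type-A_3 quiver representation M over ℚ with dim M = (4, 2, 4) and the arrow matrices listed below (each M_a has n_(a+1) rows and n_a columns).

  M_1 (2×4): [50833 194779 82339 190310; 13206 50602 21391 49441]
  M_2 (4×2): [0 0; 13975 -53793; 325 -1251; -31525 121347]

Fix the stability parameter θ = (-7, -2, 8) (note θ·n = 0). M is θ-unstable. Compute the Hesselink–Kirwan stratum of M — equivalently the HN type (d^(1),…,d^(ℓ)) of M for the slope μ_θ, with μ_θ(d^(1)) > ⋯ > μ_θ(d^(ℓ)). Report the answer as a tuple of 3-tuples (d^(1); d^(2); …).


Barcode: M ≅ I[1,1]^2, I[1,2], I[1,3], I[3,3]^3. HN layers by μ_θ (3 steps, strictly decreasing):
  μ^(1)=8; μ^(2)=-2; μ^(3)=-7

((0, 0, 4); (0, 2, 0); (4, 0, 0))


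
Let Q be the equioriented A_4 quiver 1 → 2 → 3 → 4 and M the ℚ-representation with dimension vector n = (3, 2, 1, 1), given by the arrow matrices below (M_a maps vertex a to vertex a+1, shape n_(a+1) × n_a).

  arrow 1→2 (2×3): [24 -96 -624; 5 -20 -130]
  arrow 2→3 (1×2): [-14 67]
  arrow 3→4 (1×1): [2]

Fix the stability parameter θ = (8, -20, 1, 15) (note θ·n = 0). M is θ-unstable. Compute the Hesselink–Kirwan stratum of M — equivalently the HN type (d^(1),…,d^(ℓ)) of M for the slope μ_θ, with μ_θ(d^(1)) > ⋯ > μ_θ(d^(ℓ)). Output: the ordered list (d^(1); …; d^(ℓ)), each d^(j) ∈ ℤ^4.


Interval decomposition of M: I[1,1]^2, I[1,4], I[2,2].
HN type (ℓ=5): μ^(1)=15; μ^(2)=8; μ^(3)=1; μ^(4)=-6; μ^(5)=-20

((0, 0, 0, 1); (2, 0, 0, 0); (0, 0, 1, 0); (1, 1, 0, 0); (0, 1, 0, 0))


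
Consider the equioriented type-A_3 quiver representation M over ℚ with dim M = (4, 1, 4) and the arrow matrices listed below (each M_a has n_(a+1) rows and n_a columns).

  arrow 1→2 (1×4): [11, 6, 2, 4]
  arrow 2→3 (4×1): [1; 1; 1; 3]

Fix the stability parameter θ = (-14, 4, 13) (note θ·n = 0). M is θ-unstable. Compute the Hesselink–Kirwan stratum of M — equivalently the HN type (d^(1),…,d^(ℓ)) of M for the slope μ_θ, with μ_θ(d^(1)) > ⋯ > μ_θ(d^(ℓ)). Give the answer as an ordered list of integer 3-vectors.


Interval decomposition of M: I[1,1]^3, I[1,3], I[3,3]^3.
HN type (ℓ=3): μ^(1)=13; μ^(2)=4; μ^(3)=-14

((0, 0, 4); (0, 1, 0); (4, 0, 0))


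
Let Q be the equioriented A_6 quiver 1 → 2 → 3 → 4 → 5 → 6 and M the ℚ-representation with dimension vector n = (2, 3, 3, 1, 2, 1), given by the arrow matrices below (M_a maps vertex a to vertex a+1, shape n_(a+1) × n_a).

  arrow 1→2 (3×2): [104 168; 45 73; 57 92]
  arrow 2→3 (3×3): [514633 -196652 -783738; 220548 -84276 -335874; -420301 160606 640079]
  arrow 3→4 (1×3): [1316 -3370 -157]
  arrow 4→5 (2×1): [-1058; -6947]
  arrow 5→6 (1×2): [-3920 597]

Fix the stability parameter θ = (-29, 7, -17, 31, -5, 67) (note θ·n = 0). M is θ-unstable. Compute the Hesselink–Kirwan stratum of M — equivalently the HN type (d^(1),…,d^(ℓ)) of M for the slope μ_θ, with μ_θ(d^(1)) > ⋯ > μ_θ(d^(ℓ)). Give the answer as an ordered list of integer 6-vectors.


Interval decomposition of M: I[1,2], I[1,6], I[2,3], I[3,3], I[5,5].
HN type (ℓ=6): μ^(1)=67; μ^(2)=13; μ^(3)=7; μ^(4)=-5; μ^(5)=-17; μ^(6)=-29

((0, 0, 0, 0, 0, 1); (0, 0, 0, 1, 1, 0); (0, 1, 0, 0, 0, 0); (0, 2, 2, 0, 1, 0); (0, 0, 1, 0, 0, 0); (2, 0, 0, 0, 0, 0))


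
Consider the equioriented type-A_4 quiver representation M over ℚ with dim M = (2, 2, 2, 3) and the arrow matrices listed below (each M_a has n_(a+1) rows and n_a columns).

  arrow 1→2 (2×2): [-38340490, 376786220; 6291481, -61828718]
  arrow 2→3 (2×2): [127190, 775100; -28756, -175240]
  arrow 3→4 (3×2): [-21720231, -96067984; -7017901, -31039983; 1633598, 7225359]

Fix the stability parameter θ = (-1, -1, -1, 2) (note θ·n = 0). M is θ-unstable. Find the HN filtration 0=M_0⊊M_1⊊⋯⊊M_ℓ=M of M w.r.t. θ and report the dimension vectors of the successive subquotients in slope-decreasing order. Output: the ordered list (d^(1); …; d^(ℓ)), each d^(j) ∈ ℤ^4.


Interval decomposition of M: I[1,1], I[1,2], I[2,4], I[3,4], I[4,4].
HN type (ℓ=2): μ^(1)=2; μ^(2)=-1

((0, 0, 0, 3); (2, 2, 2, 0))


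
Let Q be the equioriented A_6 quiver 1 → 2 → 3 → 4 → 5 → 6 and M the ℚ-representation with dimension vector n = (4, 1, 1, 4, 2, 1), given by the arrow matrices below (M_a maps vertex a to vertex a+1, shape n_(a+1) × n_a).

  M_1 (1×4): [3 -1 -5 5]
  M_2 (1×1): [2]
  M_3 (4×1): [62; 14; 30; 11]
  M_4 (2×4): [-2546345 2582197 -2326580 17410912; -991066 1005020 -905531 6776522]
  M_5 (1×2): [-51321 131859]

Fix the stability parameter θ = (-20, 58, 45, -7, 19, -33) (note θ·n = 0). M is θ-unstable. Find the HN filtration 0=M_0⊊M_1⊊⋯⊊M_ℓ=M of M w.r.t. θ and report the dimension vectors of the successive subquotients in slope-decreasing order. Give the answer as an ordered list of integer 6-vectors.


Via rank(M_{q-1}∘⋯∘M_p): M ≅ I[1,1]^3, I[1,4], I[4,4], I[4,5], I[4,6].
μ_θ-semistable layers: μ^(1)=32; μ^(2)=19; μ^(3)=-7; μ^(4)=-20

((0, 1, 1, 1, 0, 0); (0, 0, 0, 0, 1, 0); (0, 0, 0, 3, 1, 1); (4, 0, 0, 0, 0, 0))


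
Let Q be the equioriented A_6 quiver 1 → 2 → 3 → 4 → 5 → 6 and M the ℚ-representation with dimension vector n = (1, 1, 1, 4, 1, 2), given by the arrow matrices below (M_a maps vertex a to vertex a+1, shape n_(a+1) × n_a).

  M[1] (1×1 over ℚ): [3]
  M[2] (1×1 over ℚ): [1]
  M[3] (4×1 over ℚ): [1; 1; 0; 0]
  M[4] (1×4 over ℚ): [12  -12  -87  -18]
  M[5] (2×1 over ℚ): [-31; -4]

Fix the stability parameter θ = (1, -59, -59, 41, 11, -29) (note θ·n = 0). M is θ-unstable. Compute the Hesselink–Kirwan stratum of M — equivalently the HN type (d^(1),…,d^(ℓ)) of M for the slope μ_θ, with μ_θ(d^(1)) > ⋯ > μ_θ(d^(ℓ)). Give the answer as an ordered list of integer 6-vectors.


Interval decomposition of M: I[1,4], I[4,4]^2, I[4,6], I[6,6].
HN type (ℓ=4): μ^(1)=41; μ^(2)=23/3; μ^(3)=-29; μ^(4)=-39

((0, 0, 0, 3, 0, 0); (0, 0, 0, 1, 1, 1); (0, 0, 0, 0, 0, 1); (1, 1, 1, 0, 0, 0))


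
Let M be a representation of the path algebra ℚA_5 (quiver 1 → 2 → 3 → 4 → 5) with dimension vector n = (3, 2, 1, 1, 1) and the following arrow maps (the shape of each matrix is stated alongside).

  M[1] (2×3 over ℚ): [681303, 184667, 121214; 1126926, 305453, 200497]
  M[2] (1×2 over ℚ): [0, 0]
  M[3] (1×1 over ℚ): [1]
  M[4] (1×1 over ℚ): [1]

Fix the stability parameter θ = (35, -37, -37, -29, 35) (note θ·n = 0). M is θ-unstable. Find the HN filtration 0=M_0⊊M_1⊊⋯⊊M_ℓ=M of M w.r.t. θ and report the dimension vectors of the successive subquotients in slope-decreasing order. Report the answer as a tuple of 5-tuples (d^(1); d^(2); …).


Interval decomposition of M: I[1,1], I[1,2]^2, I[3,5].
HN type (ℓ=4): μ^(1)=35; μ^(2)=-1; μ^(3)=-29; μ^(4)=-37

((1, 0, 0, 0, 1); (2, 2, 0, 0, 0); (0, 0, 0, 1, 0); (0, 0, 1, 0, 0))


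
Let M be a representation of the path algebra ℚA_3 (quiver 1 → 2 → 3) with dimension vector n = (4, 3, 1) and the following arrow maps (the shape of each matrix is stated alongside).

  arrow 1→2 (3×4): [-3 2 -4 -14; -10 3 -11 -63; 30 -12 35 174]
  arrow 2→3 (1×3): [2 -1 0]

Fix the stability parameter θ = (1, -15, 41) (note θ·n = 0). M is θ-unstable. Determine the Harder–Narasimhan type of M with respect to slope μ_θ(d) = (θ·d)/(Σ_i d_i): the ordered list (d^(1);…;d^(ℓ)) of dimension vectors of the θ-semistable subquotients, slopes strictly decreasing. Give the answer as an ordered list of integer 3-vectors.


Barcode: M ≅ I[1,1], I[1,2]^2, I[1,3]. HN layers by μ_θ (3 steps, strictly decreasing):
  μ^(1)=41; μ^(2)=1; μ^(3)=-7

((0, 0, 1); (1, 0, 0); (3, 3, 0))


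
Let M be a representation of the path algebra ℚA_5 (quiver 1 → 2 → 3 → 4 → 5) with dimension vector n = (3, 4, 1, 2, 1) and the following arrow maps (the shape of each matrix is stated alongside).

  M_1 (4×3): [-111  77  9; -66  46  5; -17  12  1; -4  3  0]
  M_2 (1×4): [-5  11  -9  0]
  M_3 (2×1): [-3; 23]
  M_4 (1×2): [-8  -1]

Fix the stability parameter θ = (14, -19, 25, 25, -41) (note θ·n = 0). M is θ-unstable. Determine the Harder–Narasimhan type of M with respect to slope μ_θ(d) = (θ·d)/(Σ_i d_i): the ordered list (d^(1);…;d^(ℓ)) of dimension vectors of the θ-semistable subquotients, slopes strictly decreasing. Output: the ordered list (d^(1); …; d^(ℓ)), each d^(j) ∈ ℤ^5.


Barcode: M ≅ I[1,2]^2, I[1,5], I[2,2], I[4,4]. HN layers by μ_θ (4 steps, strictly decreasing):
  μ^(1)=25; μ^(2)=3; μ^(3)=-5/2; μ^(4)=-19

((0, 0, 0, 1, 0); (0, 0, 1, 1, 1); (3, 3, 0, 0, 0); (0, 1, 0, 0, 0))


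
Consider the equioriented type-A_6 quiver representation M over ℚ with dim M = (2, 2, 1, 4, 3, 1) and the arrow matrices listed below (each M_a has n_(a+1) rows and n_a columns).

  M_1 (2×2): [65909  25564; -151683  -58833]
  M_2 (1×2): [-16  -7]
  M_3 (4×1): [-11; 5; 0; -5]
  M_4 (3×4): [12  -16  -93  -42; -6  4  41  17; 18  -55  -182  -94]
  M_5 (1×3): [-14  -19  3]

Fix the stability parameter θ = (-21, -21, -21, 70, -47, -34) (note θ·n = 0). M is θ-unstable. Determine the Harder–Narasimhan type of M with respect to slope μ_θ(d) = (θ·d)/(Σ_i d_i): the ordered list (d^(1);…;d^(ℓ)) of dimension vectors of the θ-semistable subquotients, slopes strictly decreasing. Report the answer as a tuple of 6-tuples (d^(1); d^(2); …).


Interval decomposition of M: I[1,2], I[1,5], I[4,4], I[4,5], I[4,6].
HN type (ℓ=4): μ^(1)=70; μ^(2)=23/2; μ^(3)=-11/3; μ^(4)=-21

((0, 0, 0, 1, 0, 0); (0, 0, 0, 2, 2, 0); (0, 0, 0, 1, 1, 1); (2, 2, 1, 0, 0, 0))


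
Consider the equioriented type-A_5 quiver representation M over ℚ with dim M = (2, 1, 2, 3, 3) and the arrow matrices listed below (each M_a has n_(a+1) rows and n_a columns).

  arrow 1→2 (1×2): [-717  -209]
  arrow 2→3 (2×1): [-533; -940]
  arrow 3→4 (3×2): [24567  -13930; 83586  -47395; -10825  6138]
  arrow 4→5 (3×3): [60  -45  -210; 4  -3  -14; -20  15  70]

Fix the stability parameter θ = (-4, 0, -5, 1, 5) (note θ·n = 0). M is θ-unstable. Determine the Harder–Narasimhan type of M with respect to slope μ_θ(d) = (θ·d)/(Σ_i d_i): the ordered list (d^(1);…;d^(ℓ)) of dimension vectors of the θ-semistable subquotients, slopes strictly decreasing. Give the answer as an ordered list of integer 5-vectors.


Interval decomposition of M: I[1,1], I[1,4], I[3,5], I[4,4], I[5,5]^2.
HN type (ℓ=5): μ^(1)=5; μ^(2)=1; μ^(3)=-5/2; μ^(4)=-4; μ^(5)=-5

((0, 0, 0, 0, 3); (0, 0, 0, 3, 0); (0, 1, 1, 0, 0); (2, 0, 0, 0, 0); (0, 0, 1, 0, 0))


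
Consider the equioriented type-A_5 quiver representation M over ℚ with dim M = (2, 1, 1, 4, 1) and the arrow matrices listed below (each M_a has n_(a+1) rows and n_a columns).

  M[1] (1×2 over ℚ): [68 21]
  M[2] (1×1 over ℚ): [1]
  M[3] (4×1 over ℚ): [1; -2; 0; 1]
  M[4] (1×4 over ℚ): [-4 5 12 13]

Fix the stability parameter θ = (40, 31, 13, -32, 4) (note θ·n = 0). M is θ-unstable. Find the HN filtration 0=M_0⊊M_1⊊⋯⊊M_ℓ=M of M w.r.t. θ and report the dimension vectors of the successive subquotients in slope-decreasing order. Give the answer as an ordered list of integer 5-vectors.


Via rank(M_{q-1}∘⋯∘M_p): M ≅ I[1,1], I[1,5], I[4,4]^3.
μ_θ-semistable layers: μ^(1)=40; μ^(2)=56/5; μ^(3)=-32

((1, 0, 0, 0, 0); (1, 1, 1, 1, 1); (0, 0, 0, 3, 0))


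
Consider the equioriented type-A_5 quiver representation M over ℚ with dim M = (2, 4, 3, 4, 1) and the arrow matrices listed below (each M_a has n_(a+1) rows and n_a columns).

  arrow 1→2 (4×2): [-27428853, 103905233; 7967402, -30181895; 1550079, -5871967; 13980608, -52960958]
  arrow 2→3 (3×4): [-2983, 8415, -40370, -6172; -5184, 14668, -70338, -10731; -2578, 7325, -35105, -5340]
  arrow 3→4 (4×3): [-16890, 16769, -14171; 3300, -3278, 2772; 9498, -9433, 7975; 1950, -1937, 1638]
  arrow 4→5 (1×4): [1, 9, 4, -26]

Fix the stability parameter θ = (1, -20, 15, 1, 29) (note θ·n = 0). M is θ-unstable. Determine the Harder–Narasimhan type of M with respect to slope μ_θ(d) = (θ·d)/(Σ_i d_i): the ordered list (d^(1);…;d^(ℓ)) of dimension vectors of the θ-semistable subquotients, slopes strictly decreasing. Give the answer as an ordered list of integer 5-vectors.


Barcode: M ≅ I[1,2], I[1,5], I[2,3], I[2,4], I[4,4]^2. HN layers by μ_θ (6 steps, strictly decreasing):
  μ^(1)=29; μ^(2)=15; μ^(3)=8; μ^(4)=1; μ^(5)=-19/2; μ^(6)=-20

((0, 0, 0, 0, 1); (0, 0, 1, 0, 0); (0, 0, 2, 2, 0); (0, 0, 0, 2, 0); (2, 2, 0, 0, 0); (0, 2, 0, 0, 0))


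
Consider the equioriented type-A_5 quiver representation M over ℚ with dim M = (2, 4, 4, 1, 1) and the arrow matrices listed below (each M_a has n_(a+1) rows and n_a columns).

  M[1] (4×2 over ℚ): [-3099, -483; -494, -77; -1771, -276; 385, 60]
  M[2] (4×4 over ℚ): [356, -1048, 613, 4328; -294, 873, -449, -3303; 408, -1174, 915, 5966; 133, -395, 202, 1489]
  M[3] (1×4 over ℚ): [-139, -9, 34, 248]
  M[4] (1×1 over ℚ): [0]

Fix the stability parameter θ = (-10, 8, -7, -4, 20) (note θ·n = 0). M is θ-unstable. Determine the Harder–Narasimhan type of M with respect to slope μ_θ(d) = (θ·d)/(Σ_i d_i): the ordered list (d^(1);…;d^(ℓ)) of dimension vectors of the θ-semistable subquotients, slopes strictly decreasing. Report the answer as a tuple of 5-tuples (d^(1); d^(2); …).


Barcode: M ≅ I[1,3], I[1,4], I[2,3]^2, I[5,5]. HN layers by μ_θ (4 steps, strictly decreasing):
  μ^(1)=20; μ^(2)=1/2; μ^(3)=-1; μ^(4)=-10

((0, 0, 0, 0, 1); (0, 3, 3, 0, 0); (0, 1, 1, 1, 0); (2, 0, 0, 0, 0))


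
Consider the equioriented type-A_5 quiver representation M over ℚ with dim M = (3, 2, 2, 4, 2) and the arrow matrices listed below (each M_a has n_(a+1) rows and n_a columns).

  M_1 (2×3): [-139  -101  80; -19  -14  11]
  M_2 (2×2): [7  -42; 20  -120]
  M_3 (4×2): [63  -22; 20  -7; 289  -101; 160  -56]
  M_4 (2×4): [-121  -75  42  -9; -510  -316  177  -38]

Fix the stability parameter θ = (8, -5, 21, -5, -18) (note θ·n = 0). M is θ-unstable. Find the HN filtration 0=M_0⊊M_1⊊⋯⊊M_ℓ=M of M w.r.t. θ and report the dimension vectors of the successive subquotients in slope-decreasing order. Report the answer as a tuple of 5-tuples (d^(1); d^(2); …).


Interval decomposition of M: I[1,1], I[1,2], I[1,5], I[3,5], I[4,4]^2.
HN type (ℓ=5): μ^(1)=8; μ^(2)=3/2; μ^(3)=1/5; μ^(4)=-2/3; μ^(5)=-5

((1, 0, 0, 0, 0); (1, 1, 0, 0, 0); (1, 1, 1, 1, 1); (0, 0, 1, 1, 1); (0, 0, 0, 2, 0))


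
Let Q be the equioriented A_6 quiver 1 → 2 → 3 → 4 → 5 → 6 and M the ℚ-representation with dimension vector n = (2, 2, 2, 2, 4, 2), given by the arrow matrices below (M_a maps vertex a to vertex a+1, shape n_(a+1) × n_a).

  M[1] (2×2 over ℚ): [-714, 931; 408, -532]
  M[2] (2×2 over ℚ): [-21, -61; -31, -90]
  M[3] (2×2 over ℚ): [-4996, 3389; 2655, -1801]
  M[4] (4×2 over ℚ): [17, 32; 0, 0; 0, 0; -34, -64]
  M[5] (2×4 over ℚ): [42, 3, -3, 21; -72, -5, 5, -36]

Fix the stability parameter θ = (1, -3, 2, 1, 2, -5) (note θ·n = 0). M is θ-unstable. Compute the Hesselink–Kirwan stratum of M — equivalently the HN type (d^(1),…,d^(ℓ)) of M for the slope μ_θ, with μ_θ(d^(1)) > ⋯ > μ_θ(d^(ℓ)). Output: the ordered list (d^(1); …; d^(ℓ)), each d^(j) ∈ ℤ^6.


Barcode: M ≅ I[1,1], I[1,5], I[2,4], I[5,5], I[5,6]^2. HN layers by μ_θ (6 steps, strictly decreasing):
  μ^(1)=2; μ^(2)=3/2; μ^(3)=1; μ^(4)=-1; μ^(5)=-3/2; μ^(6)=-3

((0, 0, 0, 0, 2, 0); (0, 0, 2, 2, 0, 0); (1, 0, 0, 0, 0, 0); (1, 1, 0, 0, 0, 0); (0, 0, 0, 0, 2, 2); (0, 1, 0, 0, 0, 0))


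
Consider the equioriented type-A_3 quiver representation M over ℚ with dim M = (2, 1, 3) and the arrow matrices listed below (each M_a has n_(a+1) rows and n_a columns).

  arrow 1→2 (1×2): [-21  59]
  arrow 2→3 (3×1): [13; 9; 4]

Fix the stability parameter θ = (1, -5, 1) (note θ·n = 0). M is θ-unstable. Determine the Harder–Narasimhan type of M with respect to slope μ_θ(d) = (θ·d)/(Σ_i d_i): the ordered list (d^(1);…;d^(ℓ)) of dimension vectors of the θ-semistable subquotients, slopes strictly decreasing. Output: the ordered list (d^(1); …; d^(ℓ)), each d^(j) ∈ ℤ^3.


Interval decomposition of M: I[1,1], I[1,3], I[3,3]^2.
HN type (ℓ=2): μ^(1)=1; μ^(2)=-2

((1, 0, 3); (1, 1, 0))


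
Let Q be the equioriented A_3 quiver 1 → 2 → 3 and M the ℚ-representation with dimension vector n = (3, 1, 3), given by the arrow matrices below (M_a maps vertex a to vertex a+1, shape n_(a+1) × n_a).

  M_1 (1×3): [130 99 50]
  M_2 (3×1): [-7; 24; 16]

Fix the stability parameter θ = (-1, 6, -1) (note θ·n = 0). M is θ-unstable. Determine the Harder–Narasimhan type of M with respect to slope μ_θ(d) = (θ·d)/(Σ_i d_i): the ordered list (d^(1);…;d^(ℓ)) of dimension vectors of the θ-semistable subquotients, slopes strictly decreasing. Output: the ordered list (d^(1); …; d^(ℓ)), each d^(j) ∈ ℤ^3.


Via rank(M_{q-1}∘⋯∘M_p): M ≅ I[1,1]^2, I[1,3], I[3,3]^2.
μ_θ-semistable layers: μ^(1)=5/2; μ^(2)=-1

((0, 1, 1); (3, 0, 2))


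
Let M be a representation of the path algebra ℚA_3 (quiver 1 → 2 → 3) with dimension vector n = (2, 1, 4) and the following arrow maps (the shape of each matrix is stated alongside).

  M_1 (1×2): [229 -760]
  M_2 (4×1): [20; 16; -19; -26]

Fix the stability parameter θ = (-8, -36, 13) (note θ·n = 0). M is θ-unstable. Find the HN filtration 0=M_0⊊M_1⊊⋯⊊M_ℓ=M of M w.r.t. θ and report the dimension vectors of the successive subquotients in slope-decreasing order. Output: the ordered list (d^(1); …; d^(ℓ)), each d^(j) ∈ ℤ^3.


Interval decomposition of M: I[1,1], I[1,3], I[3,3]^3.
HN type (ℓ=3): μ^(1)=13; μ^(2)=-8; μ^(3)=-22

((0, 0, 4); (1, 0, 0); (1, 1, 0))


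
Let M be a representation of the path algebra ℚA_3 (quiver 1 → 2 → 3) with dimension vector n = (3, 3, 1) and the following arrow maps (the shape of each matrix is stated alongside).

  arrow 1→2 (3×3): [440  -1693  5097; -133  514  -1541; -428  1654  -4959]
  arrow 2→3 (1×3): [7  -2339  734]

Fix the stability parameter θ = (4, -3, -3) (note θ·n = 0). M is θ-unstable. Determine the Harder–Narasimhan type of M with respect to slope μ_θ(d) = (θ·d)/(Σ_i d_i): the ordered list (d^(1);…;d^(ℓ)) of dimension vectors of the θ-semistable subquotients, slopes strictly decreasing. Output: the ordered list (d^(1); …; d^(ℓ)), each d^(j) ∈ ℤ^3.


Via rank(M_{q-1}∘⋯∘M_p): M ≅ I[1,2]^2, I[1,3].
μ_θ-semistable layers: μ^(1)=1/2; μ^(2)=-2/3

((2, 2, 0); (1, 1, 1))
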